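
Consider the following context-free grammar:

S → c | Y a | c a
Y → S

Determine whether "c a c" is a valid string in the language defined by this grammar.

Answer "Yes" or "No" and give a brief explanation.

No - no valid derivation exists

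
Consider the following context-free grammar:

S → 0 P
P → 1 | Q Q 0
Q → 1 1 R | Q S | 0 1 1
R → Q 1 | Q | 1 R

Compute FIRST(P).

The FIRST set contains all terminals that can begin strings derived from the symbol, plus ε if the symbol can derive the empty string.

We compute FIRST(P) using the standard algorithm.
FIRST(P) = {0, 1}
FIRST(Q) = {0, 1}
FIRST(R) = {0, 1}
FIRST(S) = {0}
Therefore, FIRST(P) = {0, 1}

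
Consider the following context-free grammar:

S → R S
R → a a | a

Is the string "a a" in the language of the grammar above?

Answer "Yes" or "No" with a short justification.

No - no valid derivation exists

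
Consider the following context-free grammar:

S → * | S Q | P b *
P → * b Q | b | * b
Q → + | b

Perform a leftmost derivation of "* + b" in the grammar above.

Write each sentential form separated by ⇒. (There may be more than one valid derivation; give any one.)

S ⇒ S Q ⇒ S Q Q ⇒ * Q Q ⇒ * + Q ⇒ * + b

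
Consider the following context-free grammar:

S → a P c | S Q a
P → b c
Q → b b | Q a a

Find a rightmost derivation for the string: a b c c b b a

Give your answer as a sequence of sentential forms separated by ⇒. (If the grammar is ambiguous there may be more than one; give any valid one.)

S ⇒ S Q a ⇒ S b b a ⇒ a P c b b a ⇒ a b c c b b a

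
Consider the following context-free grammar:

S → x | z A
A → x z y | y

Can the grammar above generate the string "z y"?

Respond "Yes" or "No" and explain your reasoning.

Yes - a valid derivation exists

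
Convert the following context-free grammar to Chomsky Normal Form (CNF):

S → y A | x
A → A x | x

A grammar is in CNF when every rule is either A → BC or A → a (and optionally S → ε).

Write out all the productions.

TY → y; S → x; TX → x; A → x; S → TY A; A → A TX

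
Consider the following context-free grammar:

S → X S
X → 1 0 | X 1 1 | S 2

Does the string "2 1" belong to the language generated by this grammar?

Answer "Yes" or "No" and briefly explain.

No - no valid derivation exists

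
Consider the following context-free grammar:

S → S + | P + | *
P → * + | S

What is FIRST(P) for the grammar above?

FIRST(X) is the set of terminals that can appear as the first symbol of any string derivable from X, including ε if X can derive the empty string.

We compute FIRST(P) using the standard algorithm.
FIRST(P) = {*}
FIRST(S) = {*}
Therefore, FIRST(P) = {*}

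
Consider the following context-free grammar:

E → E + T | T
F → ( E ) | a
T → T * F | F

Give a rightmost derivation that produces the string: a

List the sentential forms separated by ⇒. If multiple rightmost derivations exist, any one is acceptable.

E ⇒ T ⇒ F ⇒ a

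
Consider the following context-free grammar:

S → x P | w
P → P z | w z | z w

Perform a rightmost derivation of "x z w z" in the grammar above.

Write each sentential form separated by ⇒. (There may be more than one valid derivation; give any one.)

S ⇒ x P ⇒ x P z ⇒ x z w z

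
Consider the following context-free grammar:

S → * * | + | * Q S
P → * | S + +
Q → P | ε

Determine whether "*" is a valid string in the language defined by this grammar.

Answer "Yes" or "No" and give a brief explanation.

No - no valid derivation exists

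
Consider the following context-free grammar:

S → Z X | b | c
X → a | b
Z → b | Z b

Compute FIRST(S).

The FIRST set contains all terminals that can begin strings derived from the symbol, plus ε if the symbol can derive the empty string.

We compute FIRST(S) using the standard algorithm.
FIRST(S) = {b, c}
FIRST(X) = {a, b}
FIRST(Z) = {b}
Therefore, FIRST(S) = {b, c}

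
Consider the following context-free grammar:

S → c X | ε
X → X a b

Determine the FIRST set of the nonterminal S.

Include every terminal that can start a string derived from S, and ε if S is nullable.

We compute FIRST(S) using the standard algorithm.
FIRST(S) = {c, ε}
FIRST(X) = {}
Therefore, FIRST(S) = {c, ε}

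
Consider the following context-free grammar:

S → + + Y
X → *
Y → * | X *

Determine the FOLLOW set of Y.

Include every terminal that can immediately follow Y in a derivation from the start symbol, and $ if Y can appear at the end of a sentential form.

We compute FOLLOW(Y) using the standard algorithm.
FOLLOW(S) starts with {$}.
FIRST(S) = {+}
FIRST(X) = {*}
FIRST(Y) = {*}
FOLLOW(S) = {$}
FOLLOW(X) = {*}
FOLLOW(Y) = {$}
Therefore, FOLLOW(Y) = {$}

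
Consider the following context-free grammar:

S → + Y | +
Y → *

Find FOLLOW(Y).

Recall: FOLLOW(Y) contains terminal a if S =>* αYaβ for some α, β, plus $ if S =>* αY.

We compute FOLLOW(Y) using the standard algorithm.
FOLLOW(S) starts with {$}.
FIRST(S) = {+}
FIRST(Y) = {*}
FOLLOW(S) = {$}
FOLLOW(Y) = {$}
Therefore, FOLLOW(Y) = {$}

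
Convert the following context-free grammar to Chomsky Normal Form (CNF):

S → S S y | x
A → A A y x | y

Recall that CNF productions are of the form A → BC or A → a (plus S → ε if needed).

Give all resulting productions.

TY → y; S → x; TX → x; A → y; S → S X0; X0 → S TY; A → A X1; X1 → A X2; X2 → TY TX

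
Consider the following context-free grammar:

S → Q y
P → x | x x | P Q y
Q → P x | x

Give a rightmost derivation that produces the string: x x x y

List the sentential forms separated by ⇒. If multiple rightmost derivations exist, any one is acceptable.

S ⇒ Q y ⇒ P x y ⇒ x x x y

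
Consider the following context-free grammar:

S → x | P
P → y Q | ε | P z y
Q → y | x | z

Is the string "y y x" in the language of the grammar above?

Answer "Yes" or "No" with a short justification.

No - no valid derivation exists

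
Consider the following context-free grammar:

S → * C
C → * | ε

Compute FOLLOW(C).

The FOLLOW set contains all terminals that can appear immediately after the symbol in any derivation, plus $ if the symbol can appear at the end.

We compute FOLLOW(C) using the standard algorithm.
FOLLOW(S) starts with {$}.
FIRST(C) = {*, ε}
FIRST(S) = {*}
FOLLOW(C) = {$}
FOLLOW(S) = {$}
Therefore, FOLLOW(C) = {$}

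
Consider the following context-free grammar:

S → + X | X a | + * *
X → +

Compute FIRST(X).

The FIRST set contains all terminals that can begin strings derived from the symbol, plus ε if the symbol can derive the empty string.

We compute FIRST(X) using the standard algorithm.
FIRST(S) = {+}
FIRST(X) = {+}
Therefore, FIRST(X) = {+}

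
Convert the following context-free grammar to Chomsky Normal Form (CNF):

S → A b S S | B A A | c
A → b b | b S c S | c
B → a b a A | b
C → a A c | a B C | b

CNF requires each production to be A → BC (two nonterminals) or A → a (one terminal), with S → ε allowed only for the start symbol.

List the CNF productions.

TB → b; S → c; TC → c; A → c; TA → a; B → b; C → b; S → A X0; X0 → TB X1; X1 → S S; S → B X2; X2 → A A; A → TB TB; A → TB X3; X3 → S X4; X4 → TC S; B → TA X5; X5 → TB X6; X6 → TA A; C → TA X7; X7 → A TC; C → TA X8; X8 → B C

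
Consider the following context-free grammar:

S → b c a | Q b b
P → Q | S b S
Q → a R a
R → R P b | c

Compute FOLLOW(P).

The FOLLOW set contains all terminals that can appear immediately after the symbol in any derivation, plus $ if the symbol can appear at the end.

We compute FOLLOW(P) using the standard algorithm.
FOLLOW(S) starts with {$}.
FIRST(P) = {a, b}
FIRST(Q) = {a}
FIRST(R) = {c}
FIRST(S) = {a, b}
FOLLOW(P) = {b}
FOLLOW(Q) = {b}
FOLLOW(R) = {a, b}
FOLLOW(S) = {$, b}
Therefore, FOLLOW(P) = {b}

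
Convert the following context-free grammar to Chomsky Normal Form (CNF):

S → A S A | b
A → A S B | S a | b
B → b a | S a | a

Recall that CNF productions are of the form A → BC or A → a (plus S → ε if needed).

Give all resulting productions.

S → b; TA → a; A → b; TB → b; B → a; S → A X0; X0 → S A; A → A X1; X1 → S B; A → S TA; B → TB TA; B → S TA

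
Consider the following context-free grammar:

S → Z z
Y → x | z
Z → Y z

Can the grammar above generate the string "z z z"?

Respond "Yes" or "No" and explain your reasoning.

Yes - a valid derivation exists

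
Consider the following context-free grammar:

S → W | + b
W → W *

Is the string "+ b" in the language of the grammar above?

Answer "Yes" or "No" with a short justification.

Yes - a valid derivation exists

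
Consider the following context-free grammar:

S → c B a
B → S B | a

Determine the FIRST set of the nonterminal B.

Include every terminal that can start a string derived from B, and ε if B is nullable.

We compute FIRST(B) using the standard algorithm.
FIRST(B) = {a, c}
FIRST(S) = {c}
Therefore, FIRST(B) = {a, c}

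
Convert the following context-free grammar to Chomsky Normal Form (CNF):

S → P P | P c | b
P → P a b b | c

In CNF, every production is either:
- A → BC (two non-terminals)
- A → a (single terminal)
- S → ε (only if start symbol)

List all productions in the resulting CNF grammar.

TC → c; S → b; TA → a; TB → b; P → c; S → P P; S → P TC; P → P X0; X0 → TA X1; X1 → TB TB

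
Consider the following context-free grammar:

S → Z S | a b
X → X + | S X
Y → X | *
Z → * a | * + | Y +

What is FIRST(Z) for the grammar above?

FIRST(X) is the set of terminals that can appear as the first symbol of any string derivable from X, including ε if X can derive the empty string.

We compute FIRST(Z) using the standard algorithm.
FIRST(S) = {*, a}
FIRST(X) = {*, a}
FIRST(Y) = {*, a}
FIRST(Z) = {*, a}
Therefore, FIRST(Z) = {*, a}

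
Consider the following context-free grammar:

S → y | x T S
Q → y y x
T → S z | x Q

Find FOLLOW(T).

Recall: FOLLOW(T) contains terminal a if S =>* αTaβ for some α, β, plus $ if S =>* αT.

We compute FOLLOW(T) using the standard algorithm.
FOLLOW(S) starts with {$}.
FIRST(Q) = {y}
FIRST(S) = {x, y}
FIRST(T) = {x, y}
FOLLOW(Q) = {x, y}
FOLLOW(S) = {$, z}
FOLLOW(T) = {x, y}
Therefore, FOLLOW(T) = {x, y}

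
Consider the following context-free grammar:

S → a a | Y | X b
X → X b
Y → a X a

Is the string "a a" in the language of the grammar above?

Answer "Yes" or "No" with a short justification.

Yes - a valid derivation exists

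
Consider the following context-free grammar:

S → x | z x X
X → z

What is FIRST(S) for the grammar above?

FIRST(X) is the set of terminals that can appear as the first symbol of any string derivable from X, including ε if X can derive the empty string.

We compute FIRST(S) using the standard algorithm.
FIRST(S) = {x, z}
FIRST(X) = {z}
Therefore, FIRST(S) = {x, z}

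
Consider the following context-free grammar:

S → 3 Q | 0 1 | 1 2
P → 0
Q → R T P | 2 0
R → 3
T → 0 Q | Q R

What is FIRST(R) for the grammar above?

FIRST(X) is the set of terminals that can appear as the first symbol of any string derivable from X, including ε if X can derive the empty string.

We compute FIRST(R) using the standard algorithm.
FIRST(P) = {0}
FIRST(Q) = {2, 3}
FIRST(R) = {3}
FIRST(S) = {0, 1, 3}
FIRST(T) = {0, 2, 3}
Therefore, FIRST(R) = {3}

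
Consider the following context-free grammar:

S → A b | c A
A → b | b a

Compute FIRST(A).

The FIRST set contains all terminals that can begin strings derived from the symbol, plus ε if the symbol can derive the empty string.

We compute FIRST(A) using the standard algorithm.
FIRST(A) = {b}
FIRST(S) = {b, c}
Therefore, FIRST(A) = {b}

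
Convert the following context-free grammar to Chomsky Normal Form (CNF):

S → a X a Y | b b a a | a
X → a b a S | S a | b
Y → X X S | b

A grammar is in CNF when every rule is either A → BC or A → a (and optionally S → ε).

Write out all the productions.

TA → a; TB → b; S → a; X → b; Y → b; S → TA X0; X0 → X X1; X1 → TA Y; S → TB X2; X2 → TB X3; X3 → TA TA; X → TA X4; X4 → TB X5; X5 → TA S; X → S TA; Y → X X6; X6 → X S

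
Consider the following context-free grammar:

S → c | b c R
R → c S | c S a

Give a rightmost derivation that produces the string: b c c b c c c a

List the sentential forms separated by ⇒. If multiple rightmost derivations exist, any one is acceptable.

S ⇒ b c R ⇒ b c c S ⇒ b c c b c R ⇒ b c c b c c S a ⇒ b c c b c c c a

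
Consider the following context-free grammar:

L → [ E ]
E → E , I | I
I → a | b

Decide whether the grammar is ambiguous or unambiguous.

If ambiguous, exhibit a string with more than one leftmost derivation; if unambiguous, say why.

Unambiguous - every string in the language has a unique leftmost derivation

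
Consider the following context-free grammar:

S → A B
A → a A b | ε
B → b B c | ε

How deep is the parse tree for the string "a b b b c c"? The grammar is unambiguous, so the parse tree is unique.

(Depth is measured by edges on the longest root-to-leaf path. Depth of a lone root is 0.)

4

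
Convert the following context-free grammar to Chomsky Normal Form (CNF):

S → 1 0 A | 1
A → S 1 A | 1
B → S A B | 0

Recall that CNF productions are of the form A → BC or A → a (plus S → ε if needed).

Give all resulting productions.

T1 → 1; T0 → 0; S → 1; A → 1; B → 0; S → T1 X0; X0 → T0 A; A → S X1; X1 → T1 A; B → S X2; X2 → A B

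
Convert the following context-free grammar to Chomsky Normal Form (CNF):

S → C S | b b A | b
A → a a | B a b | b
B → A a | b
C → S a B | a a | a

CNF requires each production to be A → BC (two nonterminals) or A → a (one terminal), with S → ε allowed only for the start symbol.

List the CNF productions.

TB → b; S → b; TA → a; A → b; B → b; C → a; S → C S; S → TB X0; X0 → TB A; A → TA TA; A → B X1; X1 → TA TB; B → A TA; C → S X2; X2 → TA B; C → TA TA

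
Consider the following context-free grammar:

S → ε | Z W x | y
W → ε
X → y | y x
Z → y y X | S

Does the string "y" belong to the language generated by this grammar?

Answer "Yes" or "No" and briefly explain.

Yes - a valid derivation exists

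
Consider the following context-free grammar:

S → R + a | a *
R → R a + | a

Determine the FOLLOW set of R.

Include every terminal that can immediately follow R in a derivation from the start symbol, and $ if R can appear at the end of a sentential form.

We compute FOLLOW(R) using the standard algorithm.
FOLLOW(S) starts with {$}.
FIRST(R) = {a}
FIRST(S) = {a}
FOLLOW(R) = {+, a}
FOLLOW(S) = {$}
Therefore, FOLLOW(R) = {+, a}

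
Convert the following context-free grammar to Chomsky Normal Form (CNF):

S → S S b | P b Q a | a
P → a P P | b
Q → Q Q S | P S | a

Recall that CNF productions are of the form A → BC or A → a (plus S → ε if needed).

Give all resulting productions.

TB → b; TA → a; S → a; P → b; Q → a; S → S X0; X0 → S TB; S → P X1; X1 → TB X2; X2 → Q TA; P → TA X3; X3 → P P; Q → Q X4; X4 → Q S; Q → P S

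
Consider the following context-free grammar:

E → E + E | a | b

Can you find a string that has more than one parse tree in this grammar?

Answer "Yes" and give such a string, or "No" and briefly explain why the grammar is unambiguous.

Yes - the string 'b + a + b + b + b + b' has two distinct parse trees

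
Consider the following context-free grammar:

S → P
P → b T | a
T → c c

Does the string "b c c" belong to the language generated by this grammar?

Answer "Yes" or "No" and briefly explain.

Yes - a valid derivation exists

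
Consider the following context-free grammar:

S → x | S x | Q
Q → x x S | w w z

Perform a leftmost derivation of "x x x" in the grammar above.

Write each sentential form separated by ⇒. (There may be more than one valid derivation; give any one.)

S ⇒ Q ⇒ x x S ⇒ x x x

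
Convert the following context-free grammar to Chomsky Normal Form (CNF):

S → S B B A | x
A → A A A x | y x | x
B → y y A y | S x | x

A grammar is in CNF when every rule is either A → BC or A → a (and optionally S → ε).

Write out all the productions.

S → x; TX → x; TY → y; A → x; B → x; S → S X0; X0 → B X1; X1 → B A; A → A X2; X2 → A X3; X3 → A TX; A → TY TX; B → TY X4; X4 → TY X5; X5 → A TY; B → S TX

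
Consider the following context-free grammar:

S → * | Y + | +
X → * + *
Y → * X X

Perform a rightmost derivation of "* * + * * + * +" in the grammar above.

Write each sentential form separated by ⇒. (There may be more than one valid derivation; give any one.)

S ⇒ Y + ⇒ * X X + ⇒ * X * + * + ⇒ * * + * * + * +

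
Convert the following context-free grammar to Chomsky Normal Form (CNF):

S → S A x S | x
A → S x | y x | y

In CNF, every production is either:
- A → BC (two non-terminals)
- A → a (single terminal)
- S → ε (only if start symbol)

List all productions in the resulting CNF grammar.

TX → x; S → x; TY → y; A → y; S → S X0; X0 → A X1; X1 → TX S; A → S TX; A → TY TX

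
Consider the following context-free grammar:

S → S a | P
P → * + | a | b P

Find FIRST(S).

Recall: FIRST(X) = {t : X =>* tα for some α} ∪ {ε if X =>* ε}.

We compute FIRST(S) using the standard algorithm.
FIRST(P) = {*, a, b}
FIRST(S) = {*, a, b}
Therefore, FIRST(S) = {*, a, b}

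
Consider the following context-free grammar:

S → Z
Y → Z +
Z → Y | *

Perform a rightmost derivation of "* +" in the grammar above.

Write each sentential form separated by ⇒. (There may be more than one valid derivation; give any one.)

S ⇒ Z ⇒ Y ⇒ Z + ⇒ * +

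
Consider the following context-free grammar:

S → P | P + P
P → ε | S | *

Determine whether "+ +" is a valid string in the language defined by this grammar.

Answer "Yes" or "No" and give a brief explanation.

Yes - a valid derivation exists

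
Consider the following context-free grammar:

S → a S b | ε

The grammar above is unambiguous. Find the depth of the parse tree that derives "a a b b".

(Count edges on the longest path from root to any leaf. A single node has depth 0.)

3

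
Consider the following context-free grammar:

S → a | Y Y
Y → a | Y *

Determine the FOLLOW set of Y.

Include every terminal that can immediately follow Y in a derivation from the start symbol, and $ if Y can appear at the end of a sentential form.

We compute FOLLOW(Y) using the standard algorithm.
FOLLOW(S) starts with {$}.
FIRST(S) = {a}
FIRST(Y) = {a}
FOLLOW(S) = {$}
FOLLOW(Y) = {$, *, a}
Therefore, FOLLOW(Y) = {$, *, a}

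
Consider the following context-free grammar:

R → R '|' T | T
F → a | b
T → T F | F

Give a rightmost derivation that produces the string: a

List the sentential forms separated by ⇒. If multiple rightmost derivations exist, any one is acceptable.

R ⇒ T ⇒ F ⇒ a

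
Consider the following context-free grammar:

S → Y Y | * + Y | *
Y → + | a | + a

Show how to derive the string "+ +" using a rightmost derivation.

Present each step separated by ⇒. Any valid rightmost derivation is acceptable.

S ⇒ Y Y ⇒ Y + ⇒ + +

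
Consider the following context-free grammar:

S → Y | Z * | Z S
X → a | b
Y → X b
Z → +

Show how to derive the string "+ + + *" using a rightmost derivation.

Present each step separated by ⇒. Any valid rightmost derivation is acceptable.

S ⇒ Z S ⇒ Z Z S ⇒ Z Z Z * ⇒ Z Z + * ⇒ Z + + * ⇒ + + + *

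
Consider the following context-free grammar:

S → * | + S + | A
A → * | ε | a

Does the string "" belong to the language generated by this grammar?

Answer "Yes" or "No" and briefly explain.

Yes - a valid derivation exists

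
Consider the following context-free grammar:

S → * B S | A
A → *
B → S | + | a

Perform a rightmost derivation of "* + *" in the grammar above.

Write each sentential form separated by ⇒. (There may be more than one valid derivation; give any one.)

S ⇒ * B S ⇒ * B A ⇒ * B * ⇒ * + *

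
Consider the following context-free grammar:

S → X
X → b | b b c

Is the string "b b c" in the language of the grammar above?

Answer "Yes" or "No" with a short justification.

Yes - a valid derivation exists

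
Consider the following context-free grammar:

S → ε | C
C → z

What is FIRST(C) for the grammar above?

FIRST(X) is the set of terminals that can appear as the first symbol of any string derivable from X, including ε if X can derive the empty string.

We compute FIRST(C) using the standard algorithm.
FIRST(C) = {z}
FIRST(S) = {z, ε}
Therefore, FIRST(C) = {z}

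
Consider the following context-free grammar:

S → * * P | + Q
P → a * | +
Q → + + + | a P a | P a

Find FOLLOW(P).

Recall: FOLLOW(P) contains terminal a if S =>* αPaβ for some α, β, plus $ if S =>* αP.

We compute FOLLOW(P) using the standard algorithm.
FOLLOW(S) starts with {$}.
FIRST(P) = {+, a}
FIRST(Q) = {+, a}
FIRST(S) = {*, +}
FOLLOW(P) = {$, a}
FOLLOW(Q) = {$}
FOLLOW(S) = {$}
Therefore, FOLLOW(P) = {$, a}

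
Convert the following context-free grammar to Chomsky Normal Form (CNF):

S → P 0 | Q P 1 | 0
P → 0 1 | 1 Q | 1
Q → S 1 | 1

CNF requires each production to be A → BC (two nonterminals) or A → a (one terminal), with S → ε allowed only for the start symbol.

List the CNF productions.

T0 → 0; T1 → 1; S → 0; P → 1; Q → 1; S → P T0; S → Q X0; X0 → P T1; P → T0 T1; P → T1 Q; Q → S T1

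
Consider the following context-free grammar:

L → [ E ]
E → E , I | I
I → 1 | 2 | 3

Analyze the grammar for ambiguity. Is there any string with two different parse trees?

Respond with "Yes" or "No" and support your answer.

No - the grammar is unambiguous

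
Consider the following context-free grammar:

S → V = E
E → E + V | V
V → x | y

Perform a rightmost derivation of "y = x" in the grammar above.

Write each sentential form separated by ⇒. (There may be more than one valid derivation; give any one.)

S ⇒ V = E ⇒ V = V ⇒ V = x ⇒ y = x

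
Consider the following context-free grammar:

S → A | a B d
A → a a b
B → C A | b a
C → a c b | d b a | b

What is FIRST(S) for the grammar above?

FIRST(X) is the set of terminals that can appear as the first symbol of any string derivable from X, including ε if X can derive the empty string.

We compute FIRST(S) using the standard algorithm.
FIRST(A) = {a}
FIRST(B) = {a, b, d}
FIRST(C) = {a, b, d}
FIRST(S) = {a}
Therefore, FIRST(S) = {a}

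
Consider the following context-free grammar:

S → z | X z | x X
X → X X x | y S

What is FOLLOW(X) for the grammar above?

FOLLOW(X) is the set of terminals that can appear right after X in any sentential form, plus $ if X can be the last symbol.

We compute FOLLOW(X) using the standard algorithm.
FOLLOW(S) starts with {$}.
FIRST(S) = {x, y, z}
FIRST(X) = {y}
FOLLOW(S) = {$, x, y, z}
FOLLOW(X) = {$, x, y, z}
Therefore, FOLLOW(X) = {$, x, y, z}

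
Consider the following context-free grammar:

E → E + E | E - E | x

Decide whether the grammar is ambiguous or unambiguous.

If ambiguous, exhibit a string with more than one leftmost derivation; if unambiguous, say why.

Ambiguous - the string 'x + x - x - x - x' has two distinct leftmost derivations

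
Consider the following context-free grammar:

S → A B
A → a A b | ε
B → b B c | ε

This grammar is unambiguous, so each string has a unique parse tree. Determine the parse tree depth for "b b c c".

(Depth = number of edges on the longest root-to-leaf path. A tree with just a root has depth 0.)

4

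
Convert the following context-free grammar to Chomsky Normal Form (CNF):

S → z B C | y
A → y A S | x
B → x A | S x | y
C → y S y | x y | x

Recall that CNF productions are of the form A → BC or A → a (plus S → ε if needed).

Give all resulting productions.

TZ → z; S → y; TY → y; A → x; TX → x; B → y; C → x; S → TZ X0; X0 → B C; A → TY X1; X1 → A S; B → TX A; B → S TX; C → TY X2; X2 → S TY; C → TX TY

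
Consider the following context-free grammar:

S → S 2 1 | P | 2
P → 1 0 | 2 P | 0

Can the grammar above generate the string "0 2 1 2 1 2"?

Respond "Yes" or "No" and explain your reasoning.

No - no valid derivation exists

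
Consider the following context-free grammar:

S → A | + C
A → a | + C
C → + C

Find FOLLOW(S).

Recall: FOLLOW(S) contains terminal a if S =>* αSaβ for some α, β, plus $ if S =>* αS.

We compute FOLLOW(S) using the standard algorithm.
FOLLOW(S) starts with {$}.
FIRST(A) = {+, a}
FIRST(C) = {+}
FIRST(S) = {+, a}
FOLLOW(A) = {$}
FOLLOW(C) = {$}
FOLLOW(S) = {$}
Therefore, FOLLOW(S) = {$}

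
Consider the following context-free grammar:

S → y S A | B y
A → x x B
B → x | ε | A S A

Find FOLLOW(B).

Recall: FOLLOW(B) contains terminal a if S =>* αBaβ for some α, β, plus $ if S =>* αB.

We compute FOLLOW(B) using the standard algorithm.
FOLLOW(S) starts with {$}.
FIRST(A) = {x}
FIRST(B) = {x, ε}
FIRST(S) = {x, y}
FOLLOW(A) = {$, x, y}
FOLLOW(B) = {$, x, y}
FOLLOW(S) = {$, x}
Therefore, FOLLOW(B) = {$, x, y}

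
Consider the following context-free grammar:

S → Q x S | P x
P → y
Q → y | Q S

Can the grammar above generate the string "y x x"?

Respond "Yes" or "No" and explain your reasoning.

No - no valid derivation exists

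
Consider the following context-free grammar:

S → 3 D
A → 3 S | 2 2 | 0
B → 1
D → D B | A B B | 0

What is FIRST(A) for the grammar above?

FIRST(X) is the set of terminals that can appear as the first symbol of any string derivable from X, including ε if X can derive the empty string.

We compute FIRST(A) using the standard algorithm.
FIRST(A) = {0, 2, 3}
FIRST(B) = {1}
FIRST(D) = {0, 2, 3}
FIRST(S) = {3}
Therefore, FIRST(A) = {0, 2, 3}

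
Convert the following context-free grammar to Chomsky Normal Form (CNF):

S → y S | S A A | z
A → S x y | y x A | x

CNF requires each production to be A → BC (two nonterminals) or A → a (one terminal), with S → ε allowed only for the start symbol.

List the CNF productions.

TY → y; S → z; TX → x; A → x; S → TY S; S → S X0; X0 → A A; A → S X1; X1 → TX TY; A → TY X2; X2 → TX A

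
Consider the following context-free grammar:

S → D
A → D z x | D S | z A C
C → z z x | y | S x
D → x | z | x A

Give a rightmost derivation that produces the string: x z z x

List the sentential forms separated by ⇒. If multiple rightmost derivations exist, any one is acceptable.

S ⇒ D ⇒ x A ⇒ x D z x ⇒ x z z x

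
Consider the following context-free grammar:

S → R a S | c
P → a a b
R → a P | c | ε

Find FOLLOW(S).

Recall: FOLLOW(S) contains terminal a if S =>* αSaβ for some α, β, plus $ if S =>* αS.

We compute FOLLOW(S) using the standard algorithm.
FOLLOW(S) starts with {$}.
FIRST(P) = {a}
FIRST(R) = {a, c, ε}
FIRST(S) = {a, c}
FOLLOW(P) = {a}
FOLLOW(R) = {a}
FOLLOW(S) = {$}
Therefore, FOLLOW(S) = {$}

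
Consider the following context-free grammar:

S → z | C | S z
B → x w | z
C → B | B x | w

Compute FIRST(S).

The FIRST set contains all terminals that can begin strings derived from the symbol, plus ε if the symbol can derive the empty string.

We compute FIRST(S) using the standard algorithm.
FIRST(B) = {x, z}
FIRST(C) = {w, x, z}
FIRST(S) = {w, x, z}
Therefore, FIRST(S) = {w, x, z}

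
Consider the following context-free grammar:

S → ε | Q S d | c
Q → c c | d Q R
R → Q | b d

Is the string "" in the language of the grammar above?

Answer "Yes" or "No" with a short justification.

Yes - a valid derivation exists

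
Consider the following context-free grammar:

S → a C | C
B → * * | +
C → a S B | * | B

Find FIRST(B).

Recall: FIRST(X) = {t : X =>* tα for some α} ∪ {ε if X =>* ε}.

We compute FIRST(B) using the standard algorithm.
FIRST(B) = {*, +}
FIRST(C) = {*, +, a}
FIRST(S) = {*, +, a}
Therefore, FIRST(B) = {*, +}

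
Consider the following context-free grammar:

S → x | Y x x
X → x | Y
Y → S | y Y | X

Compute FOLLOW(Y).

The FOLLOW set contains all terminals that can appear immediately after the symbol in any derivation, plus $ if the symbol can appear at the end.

We compute FOLLOW(Y) using the standard algorithm.
FOLLOW(S) starts with {$}.
FIRST(S) = {x, y}
FIRST(X) = {x, y}
FIRST(Y) = {x, y}
FOLLOW(S) = {$, x}
FOLLOW(X) = {x}
FOLLOW(Y) = {x}
Therefore, FOLLOW(Y) = {x}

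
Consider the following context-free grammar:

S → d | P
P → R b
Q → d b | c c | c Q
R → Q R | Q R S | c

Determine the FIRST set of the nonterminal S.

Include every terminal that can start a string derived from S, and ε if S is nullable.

We compute FIRST(S) using the standard algorithm.
FIRST(P) = {c, d}
FIRST(Q) = {c, d}
FIRST(R) = {c, d}
FIRST(S) = {c, d}
Therefore, FIRST(S) = {c, d}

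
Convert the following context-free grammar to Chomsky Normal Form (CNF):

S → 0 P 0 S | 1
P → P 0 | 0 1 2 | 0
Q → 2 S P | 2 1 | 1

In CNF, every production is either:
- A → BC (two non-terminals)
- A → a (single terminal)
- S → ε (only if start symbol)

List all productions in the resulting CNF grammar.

T0 → 0; S → 1; T1 → 1; T2 → 2; P → 0; Q → 1; S → T0 X0; X0 → P X1; X1 → T0 S; P → P T0; P → T0 X2; X2 → T1 T2; Q → T2 X3; X3 → S P; Q → T2 T1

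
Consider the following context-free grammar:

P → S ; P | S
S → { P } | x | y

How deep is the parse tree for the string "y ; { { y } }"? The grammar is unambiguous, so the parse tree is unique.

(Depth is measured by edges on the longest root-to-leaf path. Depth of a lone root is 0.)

7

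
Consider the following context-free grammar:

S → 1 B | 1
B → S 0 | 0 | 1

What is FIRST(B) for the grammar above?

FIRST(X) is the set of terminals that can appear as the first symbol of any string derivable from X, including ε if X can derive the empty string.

We compute FIRST(B) using the standard algorithm.
FIRST(B) = {0, 1}
FIRST(S) = {1}
Therefore, FIRST(B) = {0, 1}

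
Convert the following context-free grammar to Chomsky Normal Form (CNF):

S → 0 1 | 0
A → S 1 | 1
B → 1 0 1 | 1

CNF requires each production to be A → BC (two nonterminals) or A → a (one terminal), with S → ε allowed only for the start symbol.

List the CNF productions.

T0 → 0; T1 → 1; S → 0; A → 1; B → 1; S → T0 T1; A → S T1; B → T1 X0; X0 → T0 T1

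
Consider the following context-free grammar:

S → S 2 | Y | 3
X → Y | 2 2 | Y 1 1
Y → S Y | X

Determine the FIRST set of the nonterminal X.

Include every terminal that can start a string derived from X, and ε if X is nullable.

We compute FIRST(X) using the standard algorithm.
FIRST(S) = {2, 3}
FIRST(X) = {2, 3}
FIRST(Y) = {2, 3}
Therefore, FIRST(X) = {2, 3}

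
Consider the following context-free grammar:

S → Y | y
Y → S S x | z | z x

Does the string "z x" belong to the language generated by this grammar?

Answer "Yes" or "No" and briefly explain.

Yes - a valid derivation exists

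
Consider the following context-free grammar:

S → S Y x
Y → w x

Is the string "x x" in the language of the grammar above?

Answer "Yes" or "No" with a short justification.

No - no valid derivation exists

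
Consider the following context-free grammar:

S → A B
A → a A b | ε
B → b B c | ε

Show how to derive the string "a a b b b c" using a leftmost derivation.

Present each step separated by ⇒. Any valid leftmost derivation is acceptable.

S ⇒ A B ⇒ a A b B ⇒ a a A b b B ⇒ a a b b B ⇒ a a b b b B c ⇒ a a b b b c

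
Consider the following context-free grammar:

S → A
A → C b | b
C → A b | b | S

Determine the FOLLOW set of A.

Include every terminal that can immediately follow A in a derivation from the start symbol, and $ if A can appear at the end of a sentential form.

We compute FOLLOW(A) using the standard algorithm.
FOLLOW(S) starts with {$}.
FIRST(A) = {b}
FIRST(C) = {b}
FIRST(S) = {b}
FOLLOW(A) = {$, b}
FOLLOW(C) = {b}
FOLLOW(S) = {$, b}
Therefore, FOLLOW(A) = {$, b}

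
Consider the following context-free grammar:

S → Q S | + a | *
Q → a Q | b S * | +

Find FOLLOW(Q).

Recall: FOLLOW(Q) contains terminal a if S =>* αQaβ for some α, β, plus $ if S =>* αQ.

We compute FOLLOW(Q) using the standard algorithm.
FOLLOW(S) starts with {$}.
FIRST(Q) = {+, a, b}
FIRST(S) = {*, +, a, b}
FOLLOW(Q) = {*, +, a, b}
FOLLOW(S) = {$, *}
Therefore, FOLLOW(Q) = {*, +, a, b}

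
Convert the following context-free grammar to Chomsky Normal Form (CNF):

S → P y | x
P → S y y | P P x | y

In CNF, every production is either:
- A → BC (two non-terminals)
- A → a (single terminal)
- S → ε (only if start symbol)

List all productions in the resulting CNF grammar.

TY → y; S → x; TX → x; P → y; S → P TY; P → S X0; X0 → TY TY; P → P X1; X1 → P TX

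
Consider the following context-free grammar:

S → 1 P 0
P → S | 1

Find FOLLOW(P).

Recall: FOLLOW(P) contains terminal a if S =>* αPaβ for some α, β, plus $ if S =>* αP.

We compute FOLLOW(P) using the standard algorithm.
FOLLOW(S) starts with {$}.
FIRST(P) = {1}
FIRST(S) = {1}
FOLLOW(P) = {0}
FOLLOW(S) = {$, 0}
Therefore, FOLLOW(P) = {0}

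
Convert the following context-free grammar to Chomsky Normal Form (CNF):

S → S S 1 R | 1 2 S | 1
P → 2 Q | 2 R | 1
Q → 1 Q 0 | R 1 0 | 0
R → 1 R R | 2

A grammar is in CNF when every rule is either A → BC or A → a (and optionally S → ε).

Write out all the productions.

T1 → 1; T2 → 2; S → 1; P → 1; T0 → 0; Q → 0; R → 2; S → S X0; X0 → S X1; X1 → T1 R; S → T1 X2; X2 → T2 S; P → T2 Q; P → T2 R; Q → T1 X3; X3 → Q T0; Q → R X4; X4 → T1 T0; R → T1 X5; X5 → R R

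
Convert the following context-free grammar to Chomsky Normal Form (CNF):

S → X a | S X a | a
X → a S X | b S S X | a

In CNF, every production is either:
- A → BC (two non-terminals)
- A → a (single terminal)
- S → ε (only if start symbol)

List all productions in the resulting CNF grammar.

TA → a; S → a; TB → b; X → a; S → X TA; S → S X0; X0 → X TA; X → TA X1; X1 → S X; X → TB X2; X2 → S X3; X3 → S X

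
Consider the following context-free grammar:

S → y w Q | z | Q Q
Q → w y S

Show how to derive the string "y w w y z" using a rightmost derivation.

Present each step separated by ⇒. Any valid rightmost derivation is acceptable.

S ⇒ y w Q ⇒ y w w y S ⇒ y w w y z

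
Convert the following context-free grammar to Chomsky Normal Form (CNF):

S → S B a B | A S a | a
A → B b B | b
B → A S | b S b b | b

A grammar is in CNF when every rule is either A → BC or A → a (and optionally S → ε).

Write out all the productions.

TA → a; S → a; TB → b; A → b; B → b; S → S X0; X0 → B X1; X1 → TA B; S → A X2; X2 → S TA; A → B X3; X3 → TB B; B → A S; B → TB X4; X4 → S X5; X5 → TB TB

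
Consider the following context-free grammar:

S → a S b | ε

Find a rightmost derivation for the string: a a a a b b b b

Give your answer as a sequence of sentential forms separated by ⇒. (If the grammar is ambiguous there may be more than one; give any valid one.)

S ⇒ a S b ⇒ a a S b b ⇒ a a a S b b b ⇒ a a a a S b b b b ⇒ a a a a b b b b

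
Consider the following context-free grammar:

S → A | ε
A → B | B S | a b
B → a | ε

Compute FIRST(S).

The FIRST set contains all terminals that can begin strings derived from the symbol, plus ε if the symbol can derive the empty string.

We compute FIRST(S) using the standard algorithm.
FIRST(A) = {a, ε}
FIRST(B) = {a, ε}
FIRST(S) = {a, ε}
Therefore, FIRST(S) = {a, ε}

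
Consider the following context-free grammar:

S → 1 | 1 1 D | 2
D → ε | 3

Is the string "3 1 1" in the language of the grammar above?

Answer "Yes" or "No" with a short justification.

No - no valid derivation exists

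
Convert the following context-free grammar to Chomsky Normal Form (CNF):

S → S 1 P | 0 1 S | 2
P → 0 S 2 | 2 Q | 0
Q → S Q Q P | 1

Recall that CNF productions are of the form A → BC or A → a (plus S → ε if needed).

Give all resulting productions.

T1 → 1; T0 → 0; S → 2; T2 → 2; P → 0; Q → 1; S → S X0; X0 → T1 P; S → T0 X1; X1 → T1 S; P → T0 X2; X2 → S T2; P → T2 Q; Q → S X3; X3 → Q X4; X4 → Q P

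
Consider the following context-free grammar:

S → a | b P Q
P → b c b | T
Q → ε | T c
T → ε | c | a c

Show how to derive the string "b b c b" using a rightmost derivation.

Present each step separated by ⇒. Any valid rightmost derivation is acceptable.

S ⇒ b P Q ⇒ b P ⇒ b b c b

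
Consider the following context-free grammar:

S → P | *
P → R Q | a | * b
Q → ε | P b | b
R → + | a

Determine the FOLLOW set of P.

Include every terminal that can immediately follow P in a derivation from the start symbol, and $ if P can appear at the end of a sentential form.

We compute FOLLOW(P) using the standard algorithm.
FOLLOW(S) starts with {$}.
FIRST(P) = {*, +, a}
FIRST(Q) = {*, +, a, b, ε}
FIRST(R) = {+, a}
FIRST(S) = {*, +, a}
FOLLOW(P) = {$, b}
FOLLOW(Q) = {$, b}
FOLLOW(R) = {$, *, +, a, b}
FOLLOW(S) = {$}
Therefore, FOLLOW(P) = {$, b}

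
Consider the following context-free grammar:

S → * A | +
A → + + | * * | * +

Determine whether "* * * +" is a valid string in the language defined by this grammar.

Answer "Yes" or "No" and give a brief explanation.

No - no valid derivation exists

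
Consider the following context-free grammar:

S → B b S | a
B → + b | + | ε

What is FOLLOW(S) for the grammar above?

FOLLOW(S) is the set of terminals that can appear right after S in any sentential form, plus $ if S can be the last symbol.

We compute FOLLOW(S) using the standard algorithm.
FOLLOW(S) starts with {$}.
FIRST(B) = {+, ε}
FIRST(S) = {+, a, b}
FOLLOW(B) = {b}
FOLLOW(S) = {$}
Therefore, FOLLOW(S) = {$}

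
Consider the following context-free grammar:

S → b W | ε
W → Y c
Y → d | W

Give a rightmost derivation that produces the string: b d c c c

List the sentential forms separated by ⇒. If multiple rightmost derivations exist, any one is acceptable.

S ⇒ b W ⇒ b Y c ⇒ b W c ⇒ b Y c c ⇒ b W c c ⇒ b Y c c c ⇒ b d c c c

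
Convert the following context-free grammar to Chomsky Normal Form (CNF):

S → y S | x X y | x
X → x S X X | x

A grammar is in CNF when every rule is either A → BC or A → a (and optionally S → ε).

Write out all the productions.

TY → y; TX → x; S → x; X → x; S → TY S; S → TX X0; X0 → X TY; X → TX X1; X1 → S X2; X2 → X X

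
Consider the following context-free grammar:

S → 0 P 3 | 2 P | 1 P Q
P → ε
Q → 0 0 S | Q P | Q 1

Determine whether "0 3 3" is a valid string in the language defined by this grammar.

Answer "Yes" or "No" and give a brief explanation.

No - no valid derivation exists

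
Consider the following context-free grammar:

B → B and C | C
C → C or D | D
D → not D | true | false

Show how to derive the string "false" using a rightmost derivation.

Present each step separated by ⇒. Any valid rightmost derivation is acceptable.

B ⇒ C ⇒ D ⇒ false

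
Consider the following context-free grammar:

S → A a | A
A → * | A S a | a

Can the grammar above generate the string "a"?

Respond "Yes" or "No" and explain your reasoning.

Yes - a valid derivation exists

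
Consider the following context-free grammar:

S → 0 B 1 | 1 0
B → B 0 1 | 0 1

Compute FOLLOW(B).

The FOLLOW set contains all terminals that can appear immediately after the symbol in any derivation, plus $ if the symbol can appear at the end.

We compute FOLLOW(B) using the standard algorithm.
FOLLOW(S) starts with {$}.
FIRST(B) = {0}
FIRST(S) = {0, 1}
FOLLOW(B) = {0, 1}
FOLLOW(S) = {$}
Therefore, FOLLOW(B) = {0, 1}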